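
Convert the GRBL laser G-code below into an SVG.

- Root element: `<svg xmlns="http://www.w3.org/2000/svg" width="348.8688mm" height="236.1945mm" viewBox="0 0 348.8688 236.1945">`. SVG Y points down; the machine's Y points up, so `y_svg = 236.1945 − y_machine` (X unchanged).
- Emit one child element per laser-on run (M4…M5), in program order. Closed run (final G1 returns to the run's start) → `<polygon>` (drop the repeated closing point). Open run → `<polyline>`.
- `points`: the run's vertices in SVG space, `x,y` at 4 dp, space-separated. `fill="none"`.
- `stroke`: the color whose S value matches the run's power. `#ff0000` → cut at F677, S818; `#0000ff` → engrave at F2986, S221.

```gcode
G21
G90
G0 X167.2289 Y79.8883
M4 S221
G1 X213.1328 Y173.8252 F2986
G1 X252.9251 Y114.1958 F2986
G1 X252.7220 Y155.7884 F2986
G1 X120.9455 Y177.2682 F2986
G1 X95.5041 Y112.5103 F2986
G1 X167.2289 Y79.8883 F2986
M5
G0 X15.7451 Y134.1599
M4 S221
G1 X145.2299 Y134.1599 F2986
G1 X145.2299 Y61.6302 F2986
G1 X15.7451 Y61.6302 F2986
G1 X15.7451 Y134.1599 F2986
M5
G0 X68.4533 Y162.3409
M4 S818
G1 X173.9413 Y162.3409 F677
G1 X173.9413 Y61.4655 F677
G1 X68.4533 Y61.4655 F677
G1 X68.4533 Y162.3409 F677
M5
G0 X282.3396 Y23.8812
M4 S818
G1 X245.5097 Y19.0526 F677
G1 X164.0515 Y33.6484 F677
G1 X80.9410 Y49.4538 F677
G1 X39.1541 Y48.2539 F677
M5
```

<svg xmlns="http://www.w3.org/2000/svg" width="348.8688mm" height="236.1945mm" viewBox="0 0 348.8688 236.1945">
  <polygon points="167.2289,156.3062 213.1328,62.3693 252.9251,121.9987 252.7220,80.4061 120.9455,58.9263 95.5041,123.6842" fill="none" stroke="#0000ff"/>
  <polygon points="15.7451,102.0346 145.2299,102.0346 145.2299,174.5643 15.7451,174.5643" fill="none" stroke="#0000ff"/>
  <polygon points="68.4533,73.8536 173.9413,73.8536 173.9413,174.7290 68.4533,174.7290" fill="none" stroke="#ff0000"/>
  <polyline points="282.3396,212.3133 245.5097,217.1419 164.0515,202.5461 80.9410,186.7407 39.1541,187.9406" fill="none" stroke="#ff0000"/>
</svg>

y_svg = 236.1945 − y_m.

[1] S221→`#0000ff` (engrave); closed run; points: 167.2289,156.3062 213.1328,62.3693 252.9251,121.9987 252.7220,80.4061 120.9455,58.9263 95.5041,123.6842

[2] S221→`#0000ff` (engrave); closed run; points: 15.7451,102.0346 145.2299,102.0346 145.2299,174.5643 15.7451,174.5643

[3] S818→`#ff0000` (cut); closed run; points: 68.4533,73.8536 173.9413,73.8536 173.9413,174.7290 68.4533,174.7290

[4] S818→`#ff0000` (cut); open run; points: 282.3396,212.3133 245.5097,217.1419 164.0515,202.5461 80.9410,186.7407 39.1541,187.9406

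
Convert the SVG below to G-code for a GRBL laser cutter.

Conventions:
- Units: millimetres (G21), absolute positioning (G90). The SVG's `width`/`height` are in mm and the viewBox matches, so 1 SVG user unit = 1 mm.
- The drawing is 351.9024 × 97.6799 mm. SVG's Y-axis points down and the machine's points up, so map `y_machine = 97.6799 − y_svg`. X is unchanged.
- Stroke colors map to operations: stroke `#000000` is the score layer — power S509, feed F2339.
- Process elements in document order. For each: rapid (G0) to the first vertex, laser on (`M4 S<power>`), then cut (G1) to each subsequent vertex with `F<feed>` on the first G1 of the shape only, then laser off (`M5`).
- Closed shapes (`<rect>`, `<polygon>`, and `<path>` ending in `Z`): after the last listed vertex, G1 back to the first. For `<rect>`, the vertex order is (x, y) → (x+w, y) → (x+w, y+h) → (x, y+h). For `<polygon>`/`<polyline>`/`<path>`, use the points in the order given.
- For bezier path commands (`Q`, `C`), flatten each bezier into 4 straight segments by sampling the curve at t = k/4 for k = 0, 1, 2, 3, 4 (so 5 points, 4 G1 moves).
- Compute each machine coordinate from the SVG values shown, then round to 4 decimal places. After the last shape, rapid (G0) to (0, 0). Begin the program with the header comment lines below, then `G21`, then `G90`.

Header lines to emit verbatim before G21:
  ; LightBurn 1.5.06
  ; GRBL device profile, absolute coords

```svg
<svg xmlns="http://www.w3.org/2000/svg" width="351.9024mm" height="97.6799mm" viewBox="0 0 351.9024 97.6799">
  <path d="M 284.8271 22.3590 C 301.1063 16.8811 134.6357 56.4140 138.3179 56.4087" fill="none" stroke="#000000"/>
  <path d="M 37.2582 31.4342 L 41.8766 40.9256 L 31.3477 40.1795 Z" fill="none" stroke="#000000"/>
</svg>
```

Since the viewBox matches the mm dimensions, user units are millimetres directly. The only transform is the Y-flip y_m = 97.6799 − y_svg.

Shape 1 is a cubic bezier drawn with `<path>`. Its stroke #000000 means score at S509, F2339. After flipping Y the toolpath is (284.8271,75.3209) → (268.2850,72.3109) → (216.2964,60.3483) → (161.9458,47.3596) → (138.3179,41.2712).

Shape 2 is a regular polygon drawn with `<path>`. Its stroke #000000 means score at S509, F2339. After flipping Y the toolpath is (37.2582,66.2457) → (41.8766,56.7543) → (31.3477,57.5004) → (37.2582,66.2457), returning to the start.

; LightBurn 1.5.06
; GRBL device profile, absolute coords
G21
G90
G0 X284.8271 Y75.3209
M4 S509
G1 X268.2850 Y72.3109 F2339
G1 X216.2964 Y60.3483
G1 X161.9458 Y47.3596
G1 X138.3179 Y41.2712
M5
G0 X37.2582 Y66.2457
M4 S509
G1 X41.8766 Y56.7543 F2339
G1 X31.3477 Y57.5004
G1 X37.2582 Y66.2457
M5
G0 X0.0000 Y0.0000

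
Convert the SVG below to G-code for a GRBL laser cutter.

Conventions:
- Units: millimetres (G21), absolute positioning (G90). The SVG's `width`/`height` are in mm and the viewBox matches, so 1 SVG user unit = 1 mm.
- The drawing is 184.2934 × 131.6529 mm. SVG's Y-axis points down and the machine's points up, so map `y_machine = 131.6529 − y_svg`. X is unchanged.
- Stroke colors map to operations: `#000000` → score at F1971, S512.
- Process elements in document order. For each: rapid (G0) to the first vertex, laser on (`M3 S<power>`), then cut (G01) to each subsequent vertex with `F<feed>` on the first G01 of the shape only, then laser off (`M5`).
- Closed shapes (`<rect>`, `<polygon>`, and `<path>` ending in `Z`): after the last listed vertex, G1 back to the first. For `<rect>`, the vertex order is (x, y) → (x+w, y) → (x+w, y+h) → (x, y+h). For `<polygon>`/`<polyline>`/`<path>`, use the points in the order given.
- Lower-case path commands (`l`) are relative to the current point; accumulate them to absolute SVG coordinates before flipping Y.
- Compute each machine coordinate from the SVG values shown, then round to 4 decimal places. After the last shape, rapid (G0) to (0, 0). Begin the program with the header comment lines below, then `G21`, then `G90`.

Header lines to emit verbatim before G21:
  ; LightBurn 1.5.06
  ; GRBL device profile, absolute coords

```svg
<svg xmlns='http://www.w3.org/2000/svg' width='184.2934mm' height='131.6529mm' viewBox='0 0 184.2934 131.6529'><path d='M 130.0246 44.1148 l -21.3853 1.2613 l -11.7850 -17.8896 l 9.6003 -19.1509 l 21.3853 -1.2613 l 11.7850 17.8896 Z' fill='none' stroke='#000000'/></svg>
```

1 u = 1 mm; y_m = 131.6529 − y.

[1] `<path>` regular polygon, #000000→score S512 F1971: (130.0246,87.5381) → (108.6393,86.2768) → (96.8543,104.1664) → (106.4546,123.3173) → (127.8399,124.5786) → (139.6249,106.6890) → (130.0246,87.5381) (closed)

; LightBurn 1.5.06
; GRBL device profile, absolute coords
G21
G90
G0 X130.0246 Y87.5381
M3 S512
G01 X108.6393 Y86.2768 F1971
G01 X96.8543 Y104.1664
G01 X106.4546 Y123.3173
G01 X127.8399 Y124.5786
G01 X139.6249 Y106.6890
G01 X130.0246 Y87.5381
M5
G0 X0.0000 Y0.0000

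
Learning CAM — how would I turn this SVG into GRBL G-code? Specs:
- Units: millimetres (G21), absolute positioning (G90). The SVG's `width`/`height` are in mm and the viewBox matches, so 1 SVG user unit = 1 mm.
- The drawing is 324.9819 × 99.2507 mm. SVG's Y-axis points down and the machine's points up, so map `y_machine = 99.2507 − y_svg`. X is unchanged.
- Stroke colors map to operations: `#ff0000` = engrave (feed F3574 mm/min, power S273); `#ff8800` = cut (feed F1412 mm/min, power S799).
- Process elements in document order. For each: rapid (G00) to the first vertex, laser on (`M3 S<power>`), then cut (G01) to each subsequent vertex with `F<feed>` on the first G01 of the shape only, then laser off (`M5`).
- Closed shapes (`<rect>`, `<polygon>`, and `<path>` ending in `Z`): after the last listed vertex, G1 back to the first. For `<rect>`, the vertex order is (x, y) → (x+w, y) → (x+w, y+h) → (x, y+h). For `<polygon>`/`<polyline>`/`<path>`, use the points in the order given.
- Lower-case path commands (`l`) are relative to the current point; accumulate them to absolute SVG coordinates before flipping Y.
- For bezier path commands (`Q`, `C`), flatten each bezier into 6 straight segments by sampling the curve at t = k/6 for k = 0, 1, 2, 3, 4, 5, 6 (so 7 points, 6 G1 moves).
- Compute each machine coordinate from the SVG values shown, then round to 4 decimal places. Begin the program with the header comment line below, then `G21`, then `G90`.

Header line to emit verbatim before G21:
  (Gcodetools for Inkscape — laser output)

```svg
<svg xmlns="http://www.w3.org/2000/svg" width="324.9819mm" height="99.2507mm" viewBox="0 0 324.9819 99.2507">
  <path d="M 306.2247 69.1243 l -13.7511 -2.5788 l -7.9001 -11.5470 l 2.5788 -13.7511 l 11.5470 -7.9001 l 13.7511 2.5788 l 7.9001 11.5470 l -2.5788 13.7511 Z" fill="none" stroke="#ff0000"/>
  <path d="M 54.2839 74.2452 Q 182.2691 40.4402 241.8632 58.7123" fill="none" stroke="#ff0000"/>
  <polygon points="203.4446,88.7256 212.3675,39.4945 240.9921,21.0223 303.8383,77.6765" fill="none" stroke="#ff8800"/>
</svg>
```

(Gcodetools for Inkscape — laser output)
G21
G90
G00 X306.2247 Y30.1264
M3 S273
G01 X292.4736 Y32.7052 F3574
G01 X284.5735 Y44.2522
G01 X287.1523 Y58.0033
G01 X298.6993 Y65.9034
G01 X312.4504 Y63.3246
G01 X320.3505 Y51.7776
G01 X317.7717 Y38.0265
G01 X306.2247 Y30.1264
M5
G00 X54.2839 Y25.0055
M3 S273
G01 X95.0459 Y34.8272 F3574
G01 X132.0084 Y41.7558
G01 X165.1713 Y45.7912
G01 X194.5348 Y46.9335
G01 X220.0987 Y45.1825
G01 X241.8632 Y40.5384
M5
G00 X203.4446 Y10.5251
M3 S799
G01 X212.3675 Y59.7562 F1412
G01 X240.9921 Y78.2284
G01 X303.8383 Y21.5742
G01 X203.4446 Y10.5251
M5

1 u = 1 mm; y_m = 99.2507 − y.

[1] `<path>` regular polygon, #ff0000→engrave S273 F3574: (306.2247,30.1264) → (292.4736,32.7052) → (284.5735,44.2522) → (287.1523,58.0033) → (298.6993,65.9034) → (312.4504,63.3246) → (320.3505,51.7776) → (317.7717,38.0265) → (306.2247,30.1264) (closed)

[2] `<path>` quadratic bezier, #ff0000→engrave S273 F3574: (54.2839,25.0055) → (95.0459,34.8272) → (132.0084,41.7558) → (165.1713,45.7912) → (194.5348,46.9335) → (220.0987,45.1825) → (241.8632,40.5384)

[3] `<polygon>` closed polygon, #ff8800→cut S799 F1412: (203.4446,10.5251) → (212.3675,59.7562) → (240.9921,78.2284) → (303.8383,21.5742) → (203.4446,10.5251) (closed)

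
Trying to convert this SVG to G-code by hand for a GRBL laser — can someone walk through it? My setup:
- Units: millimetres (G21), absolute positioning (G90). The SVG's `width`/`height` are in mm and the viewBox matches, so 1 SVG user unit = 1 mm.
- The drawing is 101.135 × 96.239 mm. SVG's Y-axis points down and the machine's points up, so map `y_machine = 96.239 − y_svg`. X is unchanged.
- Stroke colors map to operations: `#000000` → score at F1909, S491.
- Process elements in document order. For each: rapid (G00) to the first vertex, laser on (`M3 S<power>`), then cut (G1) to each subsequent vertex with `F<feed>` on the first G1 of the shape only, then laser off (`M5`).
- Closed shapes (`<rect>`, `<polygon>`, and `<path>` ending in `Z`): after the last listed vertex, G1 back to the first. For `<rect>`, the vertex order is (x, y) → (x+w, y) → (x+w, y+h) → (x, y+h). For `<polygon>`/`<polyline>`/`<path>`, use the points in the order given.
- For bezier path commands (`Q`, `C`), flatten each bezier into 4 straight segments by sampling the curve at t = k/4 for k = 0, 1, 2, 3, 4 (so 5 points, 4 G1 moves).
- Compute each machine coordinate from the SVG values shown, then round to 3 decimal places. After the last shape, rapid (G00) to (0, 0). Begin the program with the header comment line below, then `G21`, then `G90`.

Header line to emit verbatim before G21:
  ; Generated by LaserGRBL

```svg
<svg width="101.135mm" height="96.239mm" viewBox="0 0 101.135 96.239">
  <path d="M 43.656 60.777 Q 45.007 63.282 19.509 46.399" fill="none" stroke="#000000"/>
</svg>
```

viewBox `0 0 101.135 96.239` with mm width/height → 1 unit = 1 mm. Flip: y_m = 96.239 − y_svg.

**Shape 1** — `<path>` quadratic bezier, stroke `#000000` → score (S491, F1909). Control points (SVG): P0=(43.656,60.777), P1=(45.007,63.282), P2=(19.509,46.399); sampled at t=k/4. Machine vertices: (43.656,35.462) → (42.653,35.421) → (38.295,37.804) → (30.580,42.610) → (19.509,49.840). Open path.

; Generated by LaserGRBL
G21
G90
G00 X43.656 Y35.462
M3 S491
G1 X42.653 Y35.421 F1909
G1 X38.295 Y37.804
G1 X30.580 Y42.610
G1 X19.509 Y49.840
M5
G00 X0.000 Y0.000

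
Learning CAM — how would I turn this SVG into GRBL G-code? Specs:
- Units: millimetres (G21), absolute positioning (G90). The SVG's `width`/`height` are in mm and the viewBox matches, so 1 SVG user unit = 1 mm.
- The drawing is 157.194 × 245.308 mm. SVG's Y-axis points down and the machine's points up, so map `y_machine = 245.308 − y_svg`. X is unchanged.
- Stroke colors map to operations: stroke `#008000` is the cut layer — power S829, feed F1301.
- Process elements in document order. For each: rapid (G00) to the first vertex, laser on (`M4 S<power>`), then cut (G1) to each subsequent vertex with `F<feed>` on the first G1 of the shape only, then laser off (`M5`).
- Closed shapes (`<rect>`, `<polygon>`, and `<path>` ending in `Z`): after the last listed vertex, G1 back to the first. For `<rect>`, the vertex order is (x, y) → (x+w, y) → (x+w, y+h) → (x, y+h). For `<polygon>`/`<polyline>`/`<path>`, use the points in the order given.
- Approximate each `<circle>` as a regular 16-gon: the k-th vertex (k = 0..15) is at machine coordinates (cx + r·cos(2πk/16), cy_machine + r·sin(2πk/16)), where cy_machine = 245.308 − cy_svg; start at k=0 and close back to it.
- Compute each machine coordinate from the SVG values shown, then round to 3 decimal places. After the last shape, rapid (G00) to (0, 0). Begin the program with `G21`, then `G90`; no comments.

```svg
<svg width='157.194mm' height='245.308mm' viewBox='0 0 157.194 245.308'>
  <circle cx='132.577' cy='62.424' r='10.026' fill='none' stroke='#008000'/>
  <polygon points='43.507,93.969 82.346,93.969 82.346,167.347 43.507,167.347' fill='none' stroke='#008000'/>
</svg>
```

viewBox `0 0 157.194 245.308` with mm width/height → 1 unit = 1 mm. Flip: y_m = 245.308 − y_svg.

**Shape 1** — `<circle>` circle, stroke `#008000` → cut (S829, F1301). Machine vertices: (142.603,182.884) → (141.840,186.721) → (139.666,189.973) → (136.414,192.147) → (132.577,192.910) → (128.740,192.147) → (125.488,189.973) → (123.314,186.721) → (122.551,182.884) → (123.314,179.047) → (125.488,175.795) → (128.740,173.621) → (132.577,172.858) → (136.414,173.621) → (139.666,175.795) → (141.840,179.047) → (142.603,182.884). Closed: final G1 returns to the first vertex.

**Shape 2** — `<polygon>` rectangle, stroke `#008000` → cut (S829, F1301). Machine vertices: (43.507,151.339) → (82.346,151.339) → (82.346,77.961) → (43.507,77.961) → (43.507,151.339). Closed: final G1 returns to the first vertex.

G21
G90
G00 X142.603 Y182.884
M4 S829
G1 X141.840 Y186.721 F1301
G1 X139.666 Y189.973
G1 X136.414 Y192.147
G1 X132.577 Y192.910
G1 X128.740 Y192.147
G1 X125.488 Y189.973
G1 X123.314 Y186.721
G1 X122.551 Y182.884
G1 X123.314 Y179.047
G1 X125.488 Y175.795
G1 X128.740 Y173.621
G1 X132.577 Y172.858
G1 X136.414 Y173.621
G1 X139.666 Y175.795
G1 X141.840 Y179.047
G1 X142.603 Y182.884
M5
G00 X43.507 Y151.339
M4 S829
G1 X82.346 Y151.339 F1301
G1 X82.346 Y77.961
G1 X43.507 Y77.961
G1 X43.507 Y151.339
M5
G00 X0.000 Y0.000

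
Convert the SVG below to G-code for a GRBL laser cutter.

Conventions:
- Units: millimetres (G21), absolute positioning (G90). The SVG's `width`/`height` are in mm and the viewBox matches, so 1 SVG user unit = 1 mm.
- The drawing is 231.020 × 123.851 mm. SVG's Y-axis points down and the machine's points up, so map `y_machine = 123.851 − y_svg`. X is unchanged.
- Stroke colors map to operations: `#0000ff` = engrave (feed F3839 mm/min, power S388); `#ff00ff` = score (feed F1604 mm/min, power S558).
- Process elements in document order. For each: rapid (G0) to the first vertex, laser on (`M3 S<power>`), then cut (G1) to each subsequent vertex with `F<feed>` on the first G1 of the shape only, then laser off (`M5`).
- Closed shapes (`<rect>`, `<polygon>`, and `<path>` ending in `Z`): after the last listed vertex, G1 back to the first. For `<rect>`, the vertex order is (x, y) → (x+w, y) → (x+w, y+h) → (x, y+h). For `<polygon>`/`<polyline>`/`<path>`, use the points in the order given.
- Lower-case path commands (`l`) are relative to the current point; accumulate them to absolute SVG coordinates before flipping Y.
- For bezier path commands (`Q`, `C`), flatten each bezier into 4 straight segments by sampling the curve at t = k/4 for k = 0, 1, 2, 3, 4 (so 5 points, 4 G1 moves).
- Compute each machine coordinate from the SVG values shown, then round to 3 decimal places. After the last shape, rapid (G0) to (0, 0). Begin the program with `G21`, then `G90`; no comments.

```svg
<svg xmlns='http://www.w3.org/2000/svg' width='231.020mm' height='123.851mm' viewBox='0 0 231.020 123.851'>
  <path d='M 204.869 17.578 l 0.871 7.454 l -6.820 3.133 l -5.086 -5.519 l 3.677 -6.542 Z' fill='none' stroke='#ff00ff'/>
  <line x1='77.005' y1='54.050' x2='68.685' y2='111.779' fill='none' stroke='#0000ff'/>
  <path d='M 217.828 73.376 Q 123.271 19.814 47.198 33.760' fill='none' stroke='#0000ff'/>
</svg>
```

G21
G90
G0 X204.869 Y106.273
M3 S558
G1 X205.740 Y98.819 F1604
G1 X198.920 Y95.686
G1 X193.834 Y101.205
G1 X197.511 Y107.747
G1 X204.869 Y106.273
M5
G0 X77.005 Y69.801
M3 S388
G1 X68.685 Y12.072 F3839
M5
G0 X217.828 Y50.475
M3 S388
G1 X171.705 Y73.037 F3839
G1 X127.892 Y87.160
G1 X86.390 Y92.845
G1 X47.198 Y90.091
M5
G0 X0.000 Y0.000

Since the viewBox matches the mm dimensions, user units are millimetres directly. The only transform is the Y-flip y_m = 123.851 − y_svg.

Shape 1 is a regular polygon drawn with `<path>`. Its stroke #ff00ff means score at S558, F1604. After flipping Y the toolpath is (204.869,106.273) → (205.740,98.819) → (198.920,95.686) → (193.834,101.205) → (197.511,107.747) → (204.869,106.273), returning to the start.

Shape 2 is a line segment drawn with `<line>`. Its stroke #0000ff means engrave at S388, F3839. After flipping Y the toolpath is (77.005,69.801) → (68.685,12.072).

Shape 3 is a quadratic bezier drawn with `<path>`. Its stroke #0000ff means engrave at S388, F3839. After flipping Y the toolpath is (217.828,50.475) → (171.705,73.037) → (127.892,87.160) → (86.390,92.845) → (47.198,90.091).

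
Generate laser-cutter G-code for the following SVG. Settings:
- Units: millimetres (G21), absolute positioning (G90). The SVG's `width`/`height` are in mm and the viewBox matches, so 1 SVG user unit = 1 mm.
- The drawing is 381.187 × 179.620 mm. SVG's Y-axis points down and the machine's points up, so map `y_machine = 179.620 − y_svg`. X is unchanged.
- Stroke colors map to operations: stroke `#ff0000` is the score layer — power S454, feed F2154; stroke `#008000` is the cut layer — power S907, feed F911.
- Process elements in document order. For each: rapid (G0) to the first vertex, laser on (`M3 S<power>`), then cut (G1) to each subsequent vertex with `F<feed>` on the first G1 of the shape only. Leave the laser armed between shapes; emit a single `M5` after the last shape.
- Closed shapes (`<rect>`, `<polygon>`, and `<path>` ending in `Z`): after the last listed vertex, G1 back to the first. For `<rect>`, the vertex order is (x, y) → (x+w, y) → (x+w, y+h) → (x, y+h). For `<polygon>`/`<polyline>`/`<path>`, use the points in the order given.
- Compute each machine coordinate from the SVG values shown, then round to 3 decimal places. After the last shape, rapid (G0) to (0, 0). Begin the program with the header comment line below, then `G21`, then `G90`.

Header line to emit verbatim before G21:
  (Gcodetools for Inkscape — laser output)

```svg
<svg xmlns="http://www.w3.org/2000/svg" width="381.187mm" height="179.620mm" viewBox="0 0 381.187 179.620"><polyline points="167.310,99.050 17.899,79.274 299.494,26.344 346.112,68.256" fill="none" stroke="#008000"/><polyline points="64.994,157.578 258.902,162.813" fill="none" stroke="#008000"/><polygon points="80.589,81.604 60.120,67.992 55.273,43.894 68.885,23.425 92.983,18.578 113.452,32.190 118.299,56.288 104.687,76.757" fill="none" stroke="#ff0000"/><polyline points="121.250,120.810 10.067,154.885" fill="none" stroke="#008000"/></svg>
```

Since the viewBox matches the mm dimensions, user units are millimetres directly. The only transform is the Y-flip y_m = 179.620 − y_svg.

Shape 1 is a open polyline drawn with `<polyline>`. Its stroke #008000 means cut at S907, F911. After flipping Y the toolpath is (167.310,80.570) → (17.899,100.346) → (299.494,153.276) → (346.112,111.364).

Shape 2 is a line segment drawn with `<polyline>`. Its stroke #008000 means cut at S907, F911. After flipping Y the toolpath is (64.994,22.042) → (258.902,16.807).

Shape 3 is a regular polygon drawn with `<polygon>`. Its stroke #ff0000 means score at S454, F2154. After flipping Y the toolpath is (80.589,98.016) → (60.120,111.628) → (55.273,135.726) → (68.885,156.195) → (92.983,161.042) → (113.452,147.430) → (118.299,123.332) → (104.687,102.863) → (80.589,98.016), returning to the start.

Shape 4 is a line segment drawn with `<polyline>`. Its stroke #008000 means cut at S907, F911. After flipping Y the toolpath is (121.250,58.810) → (10.067,24.735).

(Gcodetools for Inkscape — laser output)
G21
G90
G0 X167.310 Y80.570
M3 S907
G1 X17.899 Y100.346 F911
G1 X299.494 Y153.276
G1 X346.112 Y111.364
G0 X64.994 Y22.042
M3 S907
G1 X258.902 Y16.807 F911
G0 X80.589 Y98.016
M3 S454
G1 X60.120 Y111.628 F2154
G1 X55.273 Y135.726
G1 X68.885 Y156.195
G1 X92.983 Y161.042
G1 X113.452 Y147.430
G1 X118.299 Y123.332
G1 X104.687 Y102.863
G1 X80.589 Y98.016
G0 X121.250 Y58.810
M3 S907
G1 X10.067 Y24.735 F911
M5
G0 X0.000 Y0.000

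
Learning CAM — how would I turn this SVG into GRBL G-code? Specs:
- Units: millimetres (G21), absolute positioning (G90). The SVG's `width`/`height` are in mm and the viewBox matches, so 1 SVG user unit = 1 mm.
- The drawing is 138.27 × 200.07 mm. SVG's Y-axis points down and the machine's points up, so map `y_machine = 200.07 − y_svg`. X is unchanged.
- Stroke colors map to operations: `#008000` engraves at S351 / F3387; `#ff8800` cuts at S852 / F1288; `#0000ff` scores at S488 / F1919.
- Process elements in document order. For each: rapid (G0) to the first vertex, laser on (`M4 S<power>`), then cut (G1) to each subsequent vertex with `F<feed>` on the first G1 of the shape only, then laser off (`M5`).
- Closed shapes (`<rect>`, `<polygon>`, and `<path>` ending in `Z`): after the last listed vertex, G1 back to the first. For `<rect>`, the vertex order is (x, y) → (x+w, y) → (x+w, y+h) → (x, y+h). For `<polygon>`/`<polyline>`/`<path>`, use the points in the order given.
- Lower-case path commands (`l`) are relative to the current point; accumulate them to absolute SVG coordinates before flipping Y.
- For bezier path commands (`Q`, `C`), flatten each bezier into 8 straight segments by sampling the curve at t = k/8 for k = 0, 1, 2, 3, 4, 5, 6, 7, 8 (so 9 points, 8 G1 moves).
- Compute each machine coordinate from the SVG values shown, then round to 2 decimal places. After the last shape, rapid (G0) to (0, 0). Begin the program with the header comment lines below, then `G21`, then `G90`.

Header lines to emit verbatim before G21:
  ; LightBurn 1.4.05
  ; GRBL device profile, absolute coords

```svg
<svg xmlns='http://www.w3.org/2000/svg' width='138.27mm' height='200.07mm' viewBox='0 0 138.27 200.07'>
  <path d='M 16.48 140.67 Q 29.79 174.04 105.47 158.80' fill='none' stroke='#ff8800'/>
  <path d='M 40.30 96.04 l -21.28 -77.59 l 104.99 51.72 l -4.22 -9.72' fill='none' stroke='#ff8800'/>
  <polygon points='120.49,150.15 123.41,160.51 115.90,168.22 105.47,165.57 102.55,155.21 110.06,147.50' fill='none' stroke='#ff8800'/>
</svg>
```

; LightBurn 1.4.05
; GRBL device profile, absolute coords
G21
G90
G0 X16.48 Y59.40
M4 S852
G1 X20.78 Y51.82 F1288
G1 X27.03 Y45.75
G1 X35.23 Y41.21
G1 X45.38 Y38.18
G1 X57.48 Y36.68
G1 X71.53 Y36.69
G1 X87.52 Y38.22
G1 X105.47 Y41.27
M5
G0 X40.30 Y104.03
M4 S852
G1 X19.02 Y181.62 F1288
G1 X124.01 Y129.90
G1 X119.79 Y139.62
M5
G0 X120.49 Y49.92
M4 S852
G1 X123.41 Y39.56 F1288
G1 X115.90 Y31.85
G1 X105.47 Y34.50
G1 X102.55 Y44.86
G1 X110.06 Y52.57
G1 X120.49 Y49.92
M5
G0 X0.00 Y0.00

viewBox `0 0 138.27 200.07` with mm width/height → 1 unit = 1 mm. Flip: y_m = 200.07 − y_svg.

**Shape 1** — `<path>` quadratic bezier, stroke `#ff8800` → cut (S852, F1288). Control points (SVG): P0=(16.48,140.67), P1=(29.79,174.04), P2=(105.47,158.80); sampled at t=k/8. Machine vertices: (16.48,59.40) → (20.78,51.82) → (27.03,45.75) → (35.23,41.21) → (45.38,38.18) → (57.48,36.68) → (71.53,36.69) → (87.52,38.22) → (105.47,41.27). Open path.

**Shape 2** — `<path>` open polyline, stroke `#ff8800` → cut (S852, F1288). Machine vertices: (40.30,104.03) → (19.02,181.62) → (124.01,129.90) → (119.79,139.62). Open path.

**Shape 3** — `<polygon>` regular polygon, stroke `#ff8800` → cut (S852, F1288). Machine vertices: (120.49,49.92) → (123.41,39.56) → (115.90,31.85) → (105.47,34.50) → (102.55,44.86) → (110.06,52.57) → (120.49,49.92). Closed: final G1 returns to the first vertex.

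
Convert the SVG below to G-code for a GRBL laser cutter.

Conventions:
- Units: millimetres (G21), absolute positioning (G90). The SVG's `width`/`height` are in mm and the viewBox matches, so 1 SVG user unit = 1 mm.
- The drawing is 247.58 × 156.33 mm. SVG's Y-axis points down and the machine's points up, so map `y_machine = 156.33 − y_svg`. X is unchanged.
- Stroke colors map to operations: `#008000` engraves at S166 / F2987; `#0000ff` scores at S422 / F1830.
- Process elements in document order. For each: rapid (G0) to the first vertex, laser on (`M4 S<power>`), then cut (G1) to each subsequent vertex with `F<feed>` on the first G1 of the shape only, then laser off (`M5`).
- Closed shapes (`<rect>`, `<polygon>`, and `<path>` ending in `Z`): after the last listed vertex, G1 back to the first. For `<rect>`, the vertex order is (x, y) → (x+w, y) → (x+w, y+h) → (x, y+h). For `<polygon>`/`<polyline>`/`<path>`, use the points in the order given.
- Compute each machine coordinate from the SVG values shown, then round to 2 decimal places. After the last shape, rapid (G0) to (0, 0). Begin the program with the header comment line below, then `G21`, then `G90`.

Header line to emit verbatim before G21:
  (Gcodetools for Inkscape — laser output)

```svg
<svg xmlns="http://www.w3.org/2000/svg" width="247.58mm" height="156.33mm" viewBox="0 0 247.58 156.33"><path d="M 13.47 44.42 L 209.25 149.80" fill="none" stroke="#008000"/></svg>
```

(Gcodetools for Inkscape — laser output)
G21
G90
G0 X13.47 Y111.91
M4 S166
G1 X209.25 Y6.53 F2987
M5
G0 X0.00 Y0.00

viewBox `0 0 247.58 156.33` with mm width/height → 1 unit = 1 mm. Flip: y_m = 156.33 − y_svg.

**Shape 1** — `<path>` line segment, stroke `#008000` → engrave (S166, F2987). Machine vertices: (13.47,111.91) → (209.25,6.53). Open path.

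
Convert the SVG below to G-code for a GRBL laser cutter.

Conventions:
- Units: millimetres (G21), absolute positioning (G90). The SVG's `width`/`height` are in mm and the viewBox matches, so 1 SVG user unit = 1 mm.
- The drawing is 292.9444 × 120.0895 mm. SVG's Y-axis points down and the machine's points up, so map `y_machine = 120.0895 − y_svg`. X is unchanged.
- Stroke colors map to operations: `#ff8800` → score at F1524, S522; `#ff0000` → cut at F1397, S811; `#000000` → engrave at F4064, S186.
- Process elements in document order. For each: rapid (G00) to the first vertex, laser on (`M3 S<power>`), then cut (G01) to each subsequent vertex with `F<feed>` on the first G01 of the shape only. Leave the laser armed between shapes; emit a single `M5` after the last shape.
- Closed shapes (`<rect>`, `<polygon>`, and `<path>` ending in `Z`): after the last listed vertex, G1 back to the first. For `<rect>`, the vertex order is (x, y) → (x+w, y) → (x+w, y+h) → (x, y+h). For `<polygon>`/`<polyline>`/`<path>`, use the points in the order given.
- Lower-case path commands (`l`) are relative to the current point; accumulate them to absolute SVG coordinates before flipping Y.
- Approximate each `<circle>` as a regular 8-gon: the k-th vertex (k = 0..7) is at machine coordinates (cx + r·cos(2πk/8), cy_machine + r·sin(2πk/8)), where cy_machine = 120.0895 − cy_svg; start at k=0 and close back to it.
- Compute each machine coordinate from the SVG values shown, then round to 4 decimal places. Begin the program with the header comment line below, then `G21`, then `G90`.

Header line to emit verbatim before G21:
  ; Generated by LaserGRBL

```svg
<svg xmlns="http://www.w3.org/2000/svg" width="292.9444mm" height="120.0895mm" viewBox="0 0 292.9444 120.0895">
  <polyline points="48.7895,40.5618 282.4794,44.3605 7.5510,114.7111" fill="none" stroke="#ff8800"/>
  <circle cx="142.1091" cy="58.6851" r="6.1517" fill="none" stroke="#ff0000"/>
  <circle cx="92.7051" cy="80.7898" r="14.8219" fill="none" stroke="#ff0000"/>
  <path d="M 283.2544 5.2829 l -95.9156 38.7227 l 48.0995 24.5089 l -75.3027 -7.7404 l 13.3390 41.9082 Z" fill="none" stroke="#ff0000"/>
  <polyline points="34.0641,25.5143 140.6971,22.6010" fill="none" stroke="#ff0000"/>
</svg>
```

; Generated by LaserGRBL
G21
G90
G00 X48.7895 Y79.5277
M3 S522
G01 X282.4794 Y75.7290 F1524
G01 X7.5510 Y5.3784
G00 X148.2608 Y61.4044
M3 S811
G01 X146.4590 Y65.7543 F1397
G01 X142.1091 Y67.5561
G01 X137.7592 Y65.7543
G01 X135.9574 Y61.4044
G01 X137.7592 Y57.0545
G01 X142.1091 Y55.2527
G01 X146.4590 Y57.0545
G01 X148.2608 Y61.4044
G00 X107.5270 Y39.2997
M3 S811
G01 X103.1858 Y49.7804 F1397
G01 X92.7051 Y54.1216
G01 X82.2244 Y49.7804
G01 X77.8832 Y39.2997
G01 X82.2244 Y28.8190
G01 X92.7051 Y24.4778
G01 X103.1858 Y28.8190
G01 X107.5270 Y39.2997
G00 X283.2544 Y114.8066
M3 S811
G01 X187.3388 Y76.0839 F1397
G01 X235.4383 Y51.5750
G01 X160.1356 Y59.3154
G01 X173.4746 Y17.4072
G01 X283.2544 Y114.8066
G00 X34.0641 Y94.5752
M3 S811
G01 X140.6971 Y97.4885 F1397
M5

Since the viewBox matches the mm dimensions, user units are millimetres directly. The only transform is the Y-flip y_m = 120.0895 − y_svg.

Shape 1 is a open polyline drawn with `<polyline>`. Its stroke #ff8800 means score at S522, F1524. After flipping Y the toolpath is (48.7895,79.5277) → (282.4794,75.7290) → (7.5510,5.3784).

Shape 2 is a circle drawn with `<circle>`. Its stroke #ff0000 means cut at S811, F1397. After flipping Y the toolpath is (148.2608,61.4044) → (146.4590,65.7543) → (142.1091,67.5561) → (137.7592,65.7543) → (135.9574,61.4044) → (137.7592,57.0545) → (142.1091,55.2527) → (146.4590,57.0545) → (148.2608,61.4044), returning to the start.

Shape 3 is a circle drawn with `<circle>`. Its stroke #ff0000 means cut at S811, F1397. After flipping Y the toolpath is (107.5270,39.2997) → (103.1858,49.7804) → (92.7051,54.1216) → (82.2244,49.7804) → (77.8832,39.2997) → (82.2244,28.8190) → (92.7051,24.4778) → (103.1858,28.8190) → (107.5270,39.2997), returning to the start.

Shape 4 is a closed polygon drawn with `<path>`. Its stroke #ff0000 means cut at S811, F1397. After flipping Y the toolpath is (283.2544,114.8066) → (187.3388,76.0839) → (235.4383,51.5750) → (160.1356,59.3154) → (173.4746,17.4072) → (283.2544,114.8066), returning to the start.

Shape 5 is a line segment drawn with `<polyline>`. Its stroke #ff0000 means cut at S811, F1397. After flipping Y the toolpath is (34.0641,94.5752) → (140.6971,97.4885).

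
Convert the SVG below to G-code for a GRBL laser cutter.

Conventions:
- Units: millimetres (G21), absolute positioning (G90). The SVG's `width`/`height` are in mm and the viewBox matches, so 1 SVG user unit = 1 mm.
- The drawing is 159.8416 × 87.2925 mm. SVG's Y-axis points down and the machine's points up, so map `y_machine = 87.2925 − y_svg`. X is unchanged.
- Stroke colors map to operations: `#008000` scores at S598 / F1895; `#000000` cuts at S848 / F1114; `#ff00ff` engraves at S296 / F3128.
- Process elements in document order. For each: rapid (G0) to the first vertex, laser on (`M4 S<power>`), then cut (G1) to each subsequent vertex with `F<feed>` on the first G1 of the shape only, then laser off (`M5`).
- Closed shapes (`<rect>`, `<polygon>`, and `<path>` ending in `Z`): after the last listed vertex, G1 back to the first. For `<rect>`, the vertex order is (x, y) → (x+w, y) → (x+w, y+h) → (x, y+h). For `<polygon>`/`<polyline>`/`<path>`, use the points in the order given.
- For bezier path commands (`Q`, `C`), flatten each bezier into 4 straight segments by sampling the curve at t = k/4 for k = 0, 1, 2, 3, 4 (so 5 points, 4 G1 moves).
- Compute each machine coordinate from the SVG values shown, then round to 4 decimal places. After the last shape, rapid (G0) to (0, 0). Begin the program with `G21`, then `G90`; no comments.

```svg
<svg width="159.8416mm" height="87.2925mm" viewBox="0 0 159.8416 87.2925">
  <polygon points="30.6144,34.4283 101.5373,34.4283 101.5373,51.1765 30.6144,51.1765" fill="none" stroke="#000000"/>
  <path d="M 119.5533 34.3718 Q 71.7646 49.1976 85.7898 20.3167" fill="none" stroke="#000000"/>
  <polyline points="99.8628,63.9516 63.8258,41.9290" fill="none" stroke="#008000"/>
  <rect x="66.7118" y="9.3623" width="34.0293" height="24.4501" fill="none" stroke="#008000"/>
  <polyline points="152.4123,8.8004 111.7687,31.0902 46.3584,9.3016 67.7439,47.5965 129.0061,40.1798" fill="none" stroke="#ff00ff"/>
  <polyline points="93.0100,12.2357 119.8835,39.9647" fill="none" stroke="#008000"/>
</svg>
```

viewBox `0 0 159.8416 87.2925` with mm width/height → 1 unit = 1 mm. Flip: y_m = 87.2925 − y_svg.

**Shape 1** — `<polygon>` rectangle, stroke `#000000` → cut (S848, F1114). Machine vertices: (30.6144,52.8642) → (101.5373,52.8642) → (101.5373,36.1160) → (30.6144,36.1160) → (30.6144,52.8642). Closed: final G1 returns to the first vertex.

**Shape 2** — `<path>` quadratic bezier, stroke `#000000` → cut (S848, F1114). Control points (SVG): P0=(119.5533,34.3718), P1=(71.7646,49.1976), P2=(85.7898,20.3167); sampled at t=k/4. Machine vertices: (119.5533,52.9207) → (99.5223,48.2395) → (87.2181,49.0216) → (82.6406,55.2670) → (85.7898,66.9758). Open path.

**Shape 3** — `<polyline>` line segment, stroke `#008000` → score (S598, F1895). Machine vertices: (99.8628,23.3409) → (63.8258,45.3635). Open path.

**Shape 4** — `<rect>` rectangle, stroke `#008000` → score (S598, F1895). Machine vertices: (66.7118,77.9302) → (100.7411,77.9302) → (100.7411,53.4801) → (66.7118,53.4801) → (66.7118,77.9302). Closed: final G1 returns to the first vertex.

**Shape 5** — `<polyline>` open polyline, stroke `#ff00ff` → engrave (S296, F3128). Machine vertices: (152.4123,78.4921) → (111.7687,56.2023) → (46.3584,77.9909) → (67.7439,39.6960) → (129.0061,47.1127). Open path.

**Shape 6** — `<polyline>` line segment, stroke `#008000` → score (S598, F1895). Machine vertices: (93.0100,75.0568) → (119.8835,47.3278). Open path.

G21
G90
G0 X30.6144 Y52.8642
M4 S848
G1 X101.5373 Y52.8642 F1114
G1 X101.5373 Y36.1160
G1 X30.6144 Y36.1160
G1 X30.6144 Y52.8642
M5
G0 X119.5533 Y52.9207
M4 S848
G1 X99.5223 Y48.2395 F1114
G1 X87.2181 Y49.0216
G1 X82.6406 Y55.2670
G1 X85.7898 Y66.9758
M5
G0 X99.8628 Y23.3409
M4 S598
G1 X63.8258 Y45.3635 F1895
M5
G0 X66.7118 Y77.9302
M4 S598
G1 X100.7411 Y77.9302 F1895
G1 X100.7411 Y53.4801
G1 X66.7118 Y53.4801
G1 X66.7118 Y77.9302
M5
G0 X152.4123 Y78.4921
M4 S296
G1 X111.7687 Y56.2023 F3128
G1 X46.3584 Y77.9909
G1 X67.7439 Y39.6960
G1 X129.0061 Y47.1127
M5
G0 X93.0100 Y75.0568
M4 S598
G1 X119.8835 Y47.3278 F1895
M5
G0 X0.0000 Y0.0000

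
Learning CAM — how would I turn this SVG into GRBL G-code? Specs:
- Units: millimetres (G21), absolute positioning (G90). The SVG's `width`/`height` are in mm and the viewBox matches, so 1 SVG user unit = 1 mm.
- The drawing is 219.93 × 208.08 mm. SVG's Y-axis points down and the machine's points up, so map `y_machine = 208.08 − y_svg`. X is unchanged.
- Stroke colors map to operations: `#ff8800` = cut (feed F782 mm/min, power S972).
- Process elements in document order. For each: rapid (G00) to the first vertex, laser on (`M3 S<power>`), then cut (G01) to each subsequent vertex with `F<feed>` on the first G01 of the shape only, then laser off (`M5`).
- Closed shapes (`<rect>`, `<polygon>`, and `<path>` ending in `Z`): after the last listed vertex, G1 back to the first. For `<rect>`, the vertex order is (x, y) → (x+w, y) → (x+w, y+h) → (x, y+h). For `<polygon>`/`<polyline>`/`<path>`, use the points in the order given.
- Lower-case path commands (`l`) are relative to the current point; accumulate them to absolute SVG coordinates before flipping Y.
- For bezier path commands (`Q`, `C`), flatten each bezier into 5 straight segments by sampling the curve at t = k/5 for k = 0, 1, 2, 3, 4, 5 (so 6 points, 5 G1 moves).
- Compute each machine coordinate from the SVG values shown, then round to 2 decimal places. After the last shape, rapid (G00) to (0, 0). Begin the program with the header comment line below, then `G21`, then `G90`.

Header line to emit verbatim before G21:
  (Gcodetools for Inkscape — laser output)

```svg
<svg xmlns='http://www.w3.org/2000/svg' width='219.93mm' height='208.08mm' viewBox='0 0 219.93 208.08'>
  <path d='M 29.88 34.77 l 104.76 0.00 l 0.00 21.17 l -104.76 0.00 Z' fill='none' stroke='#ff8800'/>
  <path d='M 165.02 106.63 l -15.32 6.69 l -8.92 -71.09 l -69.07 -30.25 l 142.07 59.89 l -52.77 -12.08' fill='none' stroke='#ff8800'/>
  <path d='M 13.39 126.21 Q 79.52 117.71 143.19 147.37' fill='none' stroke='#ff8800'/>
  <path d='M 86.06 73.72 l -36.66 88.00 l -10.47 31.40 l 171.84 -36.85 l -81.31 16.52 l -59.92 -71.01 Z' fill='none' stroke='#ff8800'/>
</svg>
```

(Gcodetools for Inkscape — laser output)
G21
G90
G00 X29.88 Y173.31
M3 S972
G01 X134.64 Y173.31 F782
G01 X134.64 Y152.14
G01 X29.88 Y152.14
G01 X29.88 Y173.31
M5
G00 X165.02 Y101.45
M3 S972
G01 X149.70 Y94.76 F782
G01 X140.78 Y165.85
G01 X71.71 Y196.10
G01 X213.78 Y136.21
G01 X161.01 Y148.29
M5
G00 X13.39 Y81.87
M3 S972
G01 X39.74 Y83.74 F782
G01 X65.90 Y82.56
G01 X91.86 Y78.33
G01 X117.62 Y71.05
G01 X143.19 Y60.71
M5
G00 X86.06 Y134.36
M3 S972
G01 X49.40 Y46.36 F782
G01 X38.93 Y14.96
G01 X210.77 Y51.81
G01 X129.46 Y35.29
G01 X69.54 Y106.30
G01 X86.06 Y134.36
M5
G00 X0.00 Y0.00

viewBox `0 0 219.93 208.08` with mm width/height → 1 unit = 1 mm. Flip: y_m = 208.08 − y_svg.

**Shape 1** — `<path>` rectangle, stroke `#ff8800` → cut (S972, F782). Machine vertices: (29.88,173.31) → (134.64,173.31) → (134.64,152.14) → (29.88,152.14) → (29.88,173.31). Closed: final G1 returns to the first vertex.

**Shape 2** — `<path>` open polyline, stroke `#ff8800` → cut (S972, F782). Machine vertices: (165.02,101.45) → (149.70,94.76) → (140.78,165.85) → (71.71,196.10) → (213.78,136.21) → (161.01,148.29). Open path.

**Shape 3** — `<path>` quadratic bezier, stroke `#ff8800` → cut (S972, F782). Control points (SVG): P0=(13.39,126.21), P1=(79.52,117.71), P2=(143.19,147.37); sampled at t=k/5. Machine vertices: (13.39,81.87) → (39.74,83.74) → (65.90,82.56) → (91.86,78.33) → (117.62,71.05) → (143.19,60.71). Open path.

**Shape 4** — `<path>` closed polygon, stroke `#ff8800` → cut (S972, F782). Machine vertices: (86.06,134.36) → (49.40,46.36) → (38.93,14.96) → (210.77,51.81) → (129.46,35.29) → (69.54,106.30) → (86.06,134.36). Closed: final G1 returns to the first vertex.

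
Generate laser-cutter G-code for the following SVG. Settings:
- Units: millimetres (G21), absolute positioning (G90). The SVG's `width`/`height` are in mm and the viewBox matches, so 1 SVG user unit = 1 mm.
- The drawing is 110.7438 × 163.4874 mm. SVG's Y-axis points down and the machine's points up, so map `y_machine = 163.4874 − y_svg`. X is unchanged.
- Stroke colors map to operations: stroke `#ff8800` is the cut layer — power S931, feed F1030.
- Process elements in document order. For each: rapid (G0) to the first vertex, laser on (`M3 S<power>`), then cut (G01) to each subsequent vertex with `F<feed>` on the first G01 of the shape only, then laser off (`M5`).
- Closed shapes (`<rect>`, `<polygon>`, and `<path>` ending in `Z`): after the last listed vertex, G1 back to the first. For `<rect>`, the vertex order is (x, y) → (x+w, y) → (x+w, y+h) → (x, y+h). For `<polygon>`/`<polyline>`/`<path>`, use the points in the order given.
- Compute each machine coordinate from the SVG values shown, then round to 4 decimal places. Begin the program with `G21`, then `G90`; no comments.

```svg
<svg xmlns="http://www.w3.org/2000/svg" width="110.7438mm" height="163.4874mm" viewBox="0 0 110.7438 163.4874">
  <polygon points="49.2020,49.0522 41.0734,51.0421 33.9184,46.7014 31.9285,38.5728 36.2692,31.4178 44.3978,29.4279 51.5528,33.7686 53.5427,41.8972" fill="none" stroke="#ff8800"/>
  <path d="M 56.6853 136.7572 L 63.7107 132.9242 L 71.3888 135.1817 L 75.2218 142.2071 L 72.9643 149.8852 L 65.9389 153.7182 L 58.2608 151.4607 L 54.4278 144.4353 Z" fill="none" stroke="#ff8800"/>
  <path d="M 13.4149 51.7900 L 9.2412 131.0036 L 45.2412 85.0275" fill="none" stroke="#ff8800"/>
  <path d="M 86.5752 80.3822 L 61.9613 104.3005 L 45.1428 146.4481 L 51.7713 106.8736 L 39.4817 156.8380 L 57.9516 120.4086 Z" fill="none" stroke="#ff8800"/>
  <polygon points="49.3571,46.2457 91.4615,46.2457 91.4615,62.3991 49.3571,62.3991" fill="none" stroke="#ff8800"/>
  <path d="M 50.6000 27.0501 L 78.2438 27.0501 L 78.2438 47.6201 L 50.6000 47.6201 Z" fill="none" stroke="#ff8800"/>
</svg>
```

G21
G90
G0 X49.2020 Y114.4352
M3 S931
G01 X41.0734 Y112.4453 F1030
G01 X33.9184 Y116.7860
G01 X31.9285 Y124.9146
G01 X36.2692 Y132.0696
G01 X44.3978 Y134.0595
G01 X51.5528 Y129.7188
G01 X53.5427 Y121.5902
G01 X49.2020 Y114.4352
M5
G0 X56.6853 Y26.7302
M3 S931
G01 X63.7107 Y30.5632 F1030
G01 X71.3888 Y28.3057
G01 X75.2218 Y21.2803
G01 X72.9643 Y13.6022
G01 X65.9389 Y9.7692
G01 X58.2608 Y12.0267
G01 X54.4278 Y19.0521
G01 X56.6853 Y26.7302
M5
G0 X13.4149 Y111.6974
M3 S931
G01 X9.2412 Y32.4838 F1030
G01 X45.2412 Y78.4599
M5
G0 X86.5752 Y83.1052
M3 S931
G01 X61.9613 Y59.1869 F1030
G01 X45.1428 Y17.0393
G01 X51.7713 Y56.6138
G01 X39.4817 Y6.6494
G01 X57.9516 Y43.0788
G01 X86.5752 Y83.1052
M5
G0 X49.3571 Y117.2417
M3 S931
G01 X91.4615 Y117.2417 F1030
G01 X91.4615 Y101.0883
G01 X49.3571 Y101.0883
G01 X49.3571 Y117.2417
M5
G0 X50.6000 Y136.4373
M3 S931
G01 X78.2438 Y136.4373 F1030
G01 X78.2438 Y115.8673
G01 X50.6000 Y115.8673
G01 X50.6000 Y136.4373
M5

Since the viewBox matches the mm dimensions, user units are millimetres directly. The only transform is the Y-flip y_m = 163.4874 − y_svg.

Shape 1 is a regular polygon drawn with `<polygon>`. Its stroke #ff8800 means cut at S931, F1030. After flipping Y the toolpath is (49.2020,114.4352) → (41.0734,112.4453) → (33.9184,116.7860) → (31.9285,124.9146) → (36.2692,132.0696) → (44.3978,134.0595) → (51.5528,129.7188) → (53.5427,121.5902) → (49.2020,114.4352), returning to the start.

Shape 2 is a regular polygon drawn with `<path>`. Its stroke #ff8800 means cut at S931, F1030. After flipping Y the toolpath is (56.6853,26.7302) → (63.7107,30.5632) → (71.3888,28.3057) → (75.2218,21.2803) → (72.9643,13.6022) → (65.9389,9.7692) → (58.2608,12.0267) → (54.4278,19.0521) → (56.6853,26.7302), returning to the start.

Shape 3 is a open polyline drawn with `<path>`. Its stroke #ff8800 means cut at S931, F1030. After flipping Y the toolpath is (13.4149,111.6974) → (9.2412,32.4838) → (45.2412,78.4599).

Shape 4 is a closed polygon drawn with `<path>`. Its stroke #ff8800 means cut at S931, F1030. After flipping Y the toolpath is (86.5752,83.1052) → (61.9613,59.1869) → (45.1428,17.0393) → (51.7713,56.6138) → (39.4817,6.6494) → (57.9516,43.0788) → (86.5752,83.1052), returning to the start.

Shape 5 is a rectangle drawn with `<polygon>`. Its stroke #ff8800 means cut at S931, F1030. After flipping Y the toolpath is (49.3571,117.2417) → (91.4615,117.2417) → (91.4615,101.0883) → (49.3571,101.0883) → (49.3571,117.2417), returning to the start.

Shape 6 is a rectangle drawn with `<path>`. Its stroke #ff8800 means cut at S931, F1030. After flipping Y the toolpath is (50.6000,136.4373) → (78.2438,136.4373) → (78.2438,115.8673) → (50.6000,115.8673) → (50.6000,136.4373), returning to the start.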